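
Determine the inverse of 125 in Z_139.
129

gcd(125, 139) = 1, so the inverse exists.
Extended Euclidean algorithm on (139, 125):
139 = 1 × 125 + 14  ⟹  14 = (1)·139 + (-1)·125
125 = 8 × 14 + 13  ⟹  13 = (-8)·139 + (9)·125
14 = 1 × 13 + 1  ⟹  1 = (9)·139 + (-10)·125
So (-10)·125 ≡ 1 (mod 139), i.e. 125^(-1) ≡ -10 ≡ 129 (mod 139).
Check: 125 × 129 = 16125 ≡ 1 (mod 139)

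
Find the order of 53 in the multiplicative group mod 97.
48

97 is prime, so ord(53) divides φ(97) = 96.
Divisors of 96: 1, 2, 3, 4, 6, 8, 12, 16, 24, 32, 48, 96.
Repeated squaring: 53^1 ≡ 53, 53^2 ≡ 93, 53^4 ≡ 16, 53^8 ≡ 62, 53^16 ≡ 61, 53^32 ≡ 35, 53^64 ≡ 61 (mod 97).
Test 53^d mod 97 for each divisor d in increasing order:
53^1 ≡ 53
53^2 ≡ 93
53^3 = 53^2·53^1 ≡ 79
53^4 ≡ 16
53^6 = 53^4·53^2 ≡ 33
53^8 ≡ 62
53^12 = 53^8·53^4 ≡ 22
53^16 ≡ 61
53^24 = 53^16·53^8 ≡ 96
53^32 ≡ 35
53^48 = 53^32·53^16 ≡ 1  ← first divisor giving 1
The order is 48.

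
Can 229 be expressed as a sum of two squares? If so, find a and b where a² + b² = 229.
2² + 15² (a=2, b=15)

Factorization: 229 = 229
By Fermat: n is sum of two squares iff every prime p ≡ 3 (mod 4) appears to even power.
All primes ≡ 3 (mod 4) appear to even power.
Search a = 0, 1, 2, … for 229 - a² a perfect square: first hit at a = 2: 229 - 4 = 225 = 15².
229 = 2² + 15² = 4 + 225 ✓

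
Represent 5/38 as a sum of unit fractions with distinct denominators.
1/8 + 1/152

Greedy algorithm:
5/38: ceiling(38/5) = 8, use 1/8
1/152: ceiling(152/1) = 152, use 1/152
Result: 5/38 = 1/8 + 1/152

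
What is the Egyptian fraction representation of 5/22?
1/5 + 1/37 + 1/4070

Greedy algorithm:
5/22: ceiling(22/5) = 5, use 1/5
3/110: ceiling(110/3) = 37, use 1/37
1/4070: ceiling(4070/1) = 4070, use 1/4070
Result: 5/22 = 1/5 + 1/37 + 1/4070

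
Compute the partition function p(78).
12132164

p(n) counts ways to write n as a sum of positive integers (order ignored).
Euler's pentagonal recurrence: p(k) = p(k-1) + p(k-2) - p(k-5) - p(k-7) + p(k-12) + p(k-15) - ... (offsets j(3j∓1)/2, signs ++--, p(0)=1, p(<0)=0).
DP table for k = 0..77: p(0)=1, p(1)=1, p(2)=2, p(3)=3, p(4)=5, p(5)=7, p(6)=11, p(7)=15, p(8)=22, p(9)=30, p(10)=42, p(11)=56, p(12)=77, p(13)=101, p(14)=135, p(15)=176, p(16)=231, p(17)=297, p(18)=385, p(19)=490, p(20)=627, p(21)=792, p(22)=1002, p(23)=1255, p(24)=1575, p(25)=1958, p(26)=2436, p(27)=3010, p(28)=3718, p(29)=4565, p(30)=5604, p(31)=6842, p(32)=8349, p(33)=10143, p(34)=12310, p(35)=14883, p(36)=17977, p(37)=21637, p(38)=26015, p(39)=31185, p(40)=37338, p(41)=44583, p(42)=53174, p(43)=63261, p(44)=75175, p(45)=89134, p(46)=105558, p(47)=124754, p(48)=147273, p(49)=173525, p(50)=204226, p(51)=239943, p(52)=281589, p(53)=329931, p(54)=386155, p(55)=451276, p(56)=526823, p(57)=614154, p(58)=715220, p(59)=831820, p(60)=966467, p(61)=1121505, p(62)=1300156, p(63)=1505499, p(64)=1741630, p(65)=2012558, p(66)=2323520, p(67)=2679689, p(68)=3087735, p(69)=3554345, p(70)=4087968, p(71)=4697205, p(72)=5392783, p(73)=6185689, p(74)=7089500, p(75)=8118264, p(76)=9289091, p(77)=10619863.
Final step: p(78) = p(77) + p(76) - p(73) - p(71) + p(66) + p(63) - p(56) - p(52) + p(43) + p(38) - p(27) - p(21) + p(8) + p(1)
= 10619863 + 9289091 - 6185689 - 4697205 + 2323520 + 1505499 - 526823 - 281589 + 63261 + 26015 - 3010 - 792 + 22 + 1
= 12132164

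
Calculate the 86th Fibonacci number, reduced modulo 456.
377

Matrix identity: Q^n = [[F_(n+1), F_n], [F_n, F_(n-1)]] with Q = [[1,1],[1,0]].
n = 86 = 1010110₂. Square-and-multiply, entries mod 456:
Q^1 = [[1,1],[1,0]]
Q^2 = (Q^1)² = [[2,1],[1,1]]
Q^5 = (Q^2)²·Q = [[8,5],[5,3]]
Q^10 = (Q^5)² = [[89,55],[55,34]]
Q^21 = (Q^10)²·Q = [[383,2],[2,381]]
Q^43 = (Q^21)²·Q = [[21,317],[317,160]]
Q^86 = (Q^43)² = [[154,377],[377,233]]
F_86 mod 456 = Q^86[0][1] = 377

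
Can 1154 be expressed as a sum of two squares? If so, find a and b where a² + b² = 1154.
23² + 25² (a=23, b=25)

Factorization: 1154 = 2 × 577
By Fermat: n is sum of two squares iff every prime p ≡ 3 (mod 4) appears to even power.
All primes ≡ 3 (mod 4) appear to even power.
Search a = 0, 1, 2, … for 1154 - a² a perfect square: first hit at a = 23: 1154 - 529 = 625 = 25².
1154 = 23² + 25² = 529 + 625 ✓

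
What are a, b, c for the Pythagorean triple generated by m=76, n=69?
(1015, 10488, 10537)

Euclid's formula: a = m² - n², b = 2mn, c = m² + n²
m = 76, n = 69
a = 76² - 69² = 5776 - 4761 = 1015
b = 2 × 76 × 69 = 10488
c = 76² + 69² = 5776 + 4761 = 10537
Verification: 1015² + 10488² = 1030225 + 109998144 = 111028369 = 10537² ✓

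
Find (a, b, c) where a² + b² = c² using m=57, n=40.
(1649, 4560, 4849)

Euclid's formula: a = m² - n², b = 2mn, c = m² + n²
m = 57, n = 40
a = 57² - 40² = 3249 - 1600 = 1649
b = 2 × 57 × 40 = 4560
c = 57² + 40² = 3249 + 1600 = 4849
Verification: 1649² + 4560² = 2719201 + 20793600 = 23512801 = 4849² ✓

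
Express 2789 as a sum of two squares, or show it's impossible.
17² + 50² (a=17, b=50)

Factorization: 2789 = 2789
By Fermat: n is sum of two squares iff every prime p ≡ 3 (mod 4) appears to even power.
All primes ≡ 3 (mod 4) appear to even power.
Search a = 0, 1, 2, … for 2789 - a² a perfect square: first hit at a = 17: 2789 - 289 = 2500 = 50².
2789 = 17² + 50² = 289 + 2500 ✓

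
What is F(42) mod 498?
256

Matrix identity: Q^n = [[F_(n+1), F_n], [F_n, F_(n-1)]] with Q = [[1,1],[1,0]].
n = 42 = 101010₂. Square-and-multiply, entries mod 498:
Q^1 = [[1,1],[1,0]]
Q^2 = (Q^1)² = [[2,1],[1,1]]
Q^5 = (Q^2)²·Q = [[8,5],[5,3]]
Q^10 = (Q^5)² = [[89,55],[55,34]]
Q^21 = (Q^10)²·Q = [[281,488],[488,291]]
Q^42 = (Q^21)² = [[377,256],[256,121]]
F_42 mod 498 = Q^42[0][1] = 256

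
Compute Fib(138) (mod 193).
91

Matrix identity: Q^n = [[F_(n+1), F_n], [F_n, F_(n-1)]] with Q = [[1,1],[1,0]].
n = 138 = 10001010₂. Square-and-multiply, entries mod 193:
Q^1 = [[1,1],[1,0]]
Q^2 = (Q^1)² = [[2,1],[1,1]]
Q^4 = (Q^2)² = [[5,3],[3,2]]
Q^8 = (Q^4)² = [[34,21],[21,13]]
Q^17 = (Q^8)²·Q = [[75,53],[53,22]]
Q^34 = (Q^17)² = [[135,123],[123,12]]
Q^69 = (Q^34)²·Q = [[97,158],[158,132]]
Q^138 = (Q^69)² = [[19,91],[91,121]]
F_138 mod 193 = Q^138[0][1] = 91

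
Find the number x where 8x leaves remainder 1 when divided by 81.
71

gcd(8, 81) = 1, so the inverse exists.
Extended Euclidean algorithm on (81, 8):
81 = 10 × 8 + 1  ⟹  1 = (1)·81 + (-10)·8
So (-10)·8 ≡ 1 (mod 81), i.e. 8^(-1) ≡ -10 ≡ 71 (mod 81).
Check: 8 × 71 = 568 ≡ 1 (mod 81)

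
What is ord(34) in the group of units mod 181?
45

181 is prime, so ord(34) divides φ(181) = 180.
Divisors of 180: 1, 2, 3, 4, 5, 6, 9, 10, 12, 15, 18, 20, 30, 36, 45, 60, 90, 180.
Repeated squaring: 34^1 ≡ 34, 34^2 ≡ 70, 34^4 ≡ 13, 34^8 ≡ 169, 34^16 ≡ 144, 34^32 ≡ 102, 34^64 ≡ 87, 34^128 ≡ 148 (mod 181).
Test 34^d mod 181 for each divisor d in increasing order:
34^1 ≡ 34
34^2 ≡ 70
34^3 = 34^2·34^1 ≡ 27
34^4 ≡ 13
34^5 = 34^4·34^1 ≡ 80
34^6 = 34^4·34^2 ≡ 5
34^9 = 34^8·34^1 ≡ 135
34^10 = 34^8·34^2 ≡ 65
34^12 = 34^8·34^4 ≡ 25
34^15 = 34^8·34^4·34^2·34^1 ≡ 132
34^18 = 34^16·34^2 ≡ 125
34^20 = 34^16·34^4 ≡ 62
34^30 = 34^16·34^8·34^4·34^2 ≡ 48
34^36 = 34^32·34^4 ≡ 59
34^45 = 34^32·34^8·34^4·34^1 ≡ 1  ← first divisor giving 1
The order is 45.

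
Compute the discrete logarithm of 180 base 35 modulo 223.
101

Baby-step giant-step with step n = ⌈√223⌉ = 15.
Baby steps 35^j mod 223 (j:value) for j=0..14: 0:1, 1:35, 2:110, 3:59, 4:58, 5:23, 6:136, 7:77, 8:19, 9:219, 10:83, 11:6, 12:210, 13:214, 14:131.
Giant-step multiplier: 35^(-15) ≡ 35^(222-15) = 35^207 ≡ 157 (mod 223).
Giant steps γ_i = 180·157^i mod 223: γ_0=180, γ_1=162, γ_2=12, γ_3=100, γ_4=90, γ_5=81, γ_6=6 (in table at j=11).
x = i·n + j = 6·15 + 11 = 101.
Check: 35^101 ≡ 180 (mod 223).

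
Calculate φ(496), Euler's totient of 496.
240

496 = 2^4 × 31
φ(n) = n × ∏(1 - 1/p) for each prime p dividing n
φ(496) = 496 × (1 - 1/2) × (1 - 1/31) = 240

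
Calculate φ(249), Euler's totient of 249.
164

249 = 3 × 83
φ(n) = n × ∏(1 - 1/p) for each prime p dividing n
φ(249) = 249 × (1 - 1/3) × (1 - 1/83) = 164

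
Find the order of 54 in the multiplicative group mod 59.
58

59 is prime, so ord(54) divides φ(59) = 58.
Divisors of 58: 1, 2, 29, 58.
Repeated squaring: 54^1 ≡ 54, 54^2 ≡ 25, 54^4 ≡ 35, 54^8 ≡ 45, 54^16 ≡ 19, 54^32 ≡ 7 (mod 59).
Test 54^d mod 59 for each divisor d in increasing order:
54^1 ≡ 54
54^2 ≡ 25
54^29 = 54^16·54^8·54^4·54^1 ≡ 58
54^58 = 54^32·54^16·54^8·54^2 ≡ 1  ← first divisor giving 1
The order is 58.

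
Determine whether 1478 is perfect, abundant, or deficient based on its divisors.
deficient

Proper divisors of 1478: sum = 1 + 2 + 739 = 742
Since 742 < 1478, 1478 is deficient.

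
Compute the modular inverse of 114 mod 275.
234

gcd(114, 275) = 1, so the inverse exists.
Extended Euclidean algorithm on (275, 114):
275 = 2 × 114 + 47  ⟹  47 = (1)·275 + (-2)·114
114 = 2 × 47 + 20  ⟹  20 = (-2)·275 + (5)·114
47 = 2 × 20 + 7  ⟹  7 = (5)·275 + (-12)·114
20 = 2 × 7 + 6  ⟹  6 = (-12)·275 + (29)·114
7 = 1 × 6 + 1  ⟹  1 = (17)·275 + (-41)·114
So (-41)·114 ≡ 1 (mod 275), i.e. 114^(-1) ≡ -41 ≡ 234 (mod 275).
Check: 114 × 234 = 26676 ≡ 1 (mod 275)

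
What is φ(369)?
240

369 = 3^2 × 41
φ(n) = n × ∏(1 - 1/p) for each prime p dividing n
φ(369) = 369 × (1 - 1/3) × (1 - 1/41) = 240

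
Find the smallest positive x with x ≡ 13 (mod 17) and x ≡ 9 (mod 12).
81

Using Chinese Remainder Theorem:
M = 17 × 12 = 204
M1 = 12, M2 = 17
y1 = 12^(-1) mod 17 = 10
y2 = 17^(-1) mod 12 = 5
x = (13×12×10 + 9×17×5) mod 204 = 81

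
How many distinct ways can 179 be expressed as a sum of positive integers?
625846753120

p(n) counts ways to write n as a sum of positive integers (order ignored).
Euler's pentagonal recurrence: p(k) = p(k-1) + p(k-2) - p(k-5) - p(k-7) + p(k-12) + p(k-15) - ... (offsets j(3j∓1)/2, signs ++--, p(0)=1, p(<0)=0).
DP table for k = 0..178: p(0)=1, p(1)=1, p(2)=2, p(3)=3, p(4)=5, p(5)=7, p(6)=11, p(7)=15, p(8)=22, p(9)=30, p(10)=42, p(11)=56, p(12)=77, p(13)=101, p(14)=135, p(15)=176, p(16)=231, p(17)=297, p(18)=385, p(19)=490, p(20)=627, p(21)=792, p(22)=1002, p(23)=1255, p(24)=1575, p(25)=1958, p(26)=2436, p(27)=3010, p(28)=3718, p(29)=4565, p(30)=5604, p(31)=6842, p(32)=8349, p(33)=10143, p(34)=12310, p(35)=14883, p(36)=17977, p(37)=21637, p(38)=26015, p(39)=31185, p(40)=37338, p(41)=44583, p(42)=53174, p(43)=63261, p(44)=75175, p(45)=89134, p(46)=105558, p(47)=124754, p(48)=147273, p(49)=173525, p(50)=204226, p(51)=239943, p(52)=281589, p(53)=329931, p(54)=386155, p(55)=451276, p(56)=526823, p(57)=614154, p(58)=715220, p(59)=831820, p(60)=966467, p(61)=1121505, p(62)=1300156, p(63)=1505499, p(64)=1741630, p(65)=2012558, p(66)=2323520, p(67)=2679689, p(68)=3087735, p(69)=3554345, p(70)=4087968, p(71)=4697205, p(72)=5392783, p(73)=6185689, p(74)=7089500, p(75)=8118264, p(76)=9289091, p(77)=10619863, p(78)=12132164, p(79)=13848650, p(80)=15796476, p(81)=18004327, p(82)=20506255, p(83)=23338469, p(84)=26543660, p(85)=30167357, p(86)=34262962, p(87)=38887673, p(88)=44108109, p(89)=49995925, p(90)=56634173, p(91)=64112359, p(92)=72533807, p(93)=82010177, p(94)=92669720, p(95)=104651419, p(96)=118114304, p(97)=133230930, p(98)=150198136, p(99)=169229875, p(100)=190569292, p(101)=214481126, p(102)=241265379, p(103)=271248950, p(104)=304801365, p(105)=342325709, p(106)=384276336, p(107)=431149389, p(108)=483502844, p(109)=541946240, p(110)=607163746, p(111)=679903203, p(112)=761002156, p(113)=851376628, p(114)=952050665, p(115)=1064144451, p(116)=1188908248, p(117)=1327710076, p(118)=1482074143, p(119)=1653668665, p(120)=1844349560, p(121)=2056148051, p(122)=2291320912, p(123)=2552338241, p(124)=2841940500, p(125)=3163127352, p(126)=3519222692, p(127)=3913864295, p(128)=4351078600, p(129)=4835271870, p(130)=5371315400, p(131)=5964539504, p(132)=6620830889, p(133)=7346629512, p(134)=8149040695, p(135)=9035836076, p(136)=10015581680, p(137)=11097645016, p(138)=12292341831, p(139)=13610949895, p(140)=15065878135, p(141)=16670689208, p(142)=18440293320, p(143)=20390982757, p(144)=22540654445, p(145)=24908858009, p(146)=27517052599, p(147)=30388671978, p(148)=33549419497, p(149)=37027355200, p(150)=40853235313, p(151)=45060624582, p(152)=49686288421, p(153)=54770336324, p(154)=60356673280, p(155)=66493182097, p(156)=73232243759, p(157)=80630964769, p(158)=88751778802, p(159)=97662728555, p(160)=107438159466, p(161)=118159068427, p(162)=129913904637, p(163)=142798995930, p(164)=156919475295, p(165)=172389800255, p(166)=189334822579, p(167)=207890420102, p(168)=228204732751, p(169)=250438925115, p(170)=274768617130, p(171)=301384802048, p(172)=330495499613, p(173)=362326859895, p(174)=397125074750, p(175)=435157697830, p(176)=476715857290, p(177)=522115831195, p(178)=571701605655.
Final step: p(179) = p(178) + p(177) - p(174) - p(172) + p(167) + p(164) - p(157) - p(153) + p(144) + p(139) - p(128) - p(122) + p(109) + p(102) - p(87) - p(79) + p(62) + p(53) - p(34) - p(24) + p(3)
= 571701605655 + 522115831195 - 397125074750 - 330495499613 + 207890420102 + 156919475295 - 80630964769 - 54770336324 + 22540654445 + 13610949895 - 4351078600 - 2291320912 + 541946240 + 241265379 - 38887673 - 13848650 + 1300156 + 329931 - 12310 - 1575 + 3
= 625846753120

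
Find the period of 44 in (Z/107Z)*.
53

107 is prime, so ord(44) divides φ(107) = 106.
Divisors of 106: 1, 2, 53, 106.
Repeated squaring: 44^1 ≡ 44, 44^2 ≡ 10, 44^4 ≡ 100, 44^8 ≡ 49, 44^16 ≡ 47, 44^32 ≡ 69, 44^64 ≡ 53 (mod 107).
Test 44^d mod 107 for each divisor d in increasing order:
44^1 ≡ 44
44^2 ≡ 10
44^53 = 44^32·44^16·44^4·44^1 ≡ 1  ← first divisor giving 1
The order is 53.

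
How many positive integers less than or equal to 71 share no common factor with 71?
70

71 = 71
φ(n) = n × ∏(1 - 1/p) for each prime p dividing n
φ(71) = 71 × (1 - 1/71) = 70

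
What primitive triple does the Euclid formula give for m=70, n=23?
(4371, 3220, 5429)

Euclid's formula: a = m² - n², b = 2mn, c = m² + n²
m = 70, n = 23
a = 70² - 23² = 4900 - 529 = 4371
b = 2 × 70 × 23 = 3220
c = 70² + 23² = 4900 + 529 = 5429
Verification: 4371² + 3220² = 19105641 + 10368400 = 29474041 = 5429² ✓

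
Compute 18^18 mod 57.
39

Repeated squaring. Binary of 18 = 10010.
18^1 ≡ 18 (mod 57); 18^2 ≡ 39 (mod 57); 18^4 ≡ 39 (mod 57); 18^8 ≡ 39 (mod 57); 18^16 ≡ 39 (mod 57)
18^18 = 18^2 × 18^16 ≡ 39 (mod 57)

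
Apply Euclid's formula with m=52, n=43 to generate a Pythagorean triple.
(855, 4472, 4553)

Euclid's formula: a = m² - n², b = 2mn, c = m² + n²
m = 52, n = 43
a = 52² - 43² = 2704 - 1849 = 855
b = 2 × 52 × 43 = 4472
c = 52² + 43² = 2704 + 1849 = 4553
Verification: 855² + 4472² = 731025 + 19998784 = 20729809 = 4553² ✓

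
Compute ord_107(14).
53

107 is prime, so ord(14) divides φ(107) = 106.
Divisors of 106: 1, 2, 53, 106.
Repeated squaring: 14^1 ≡ 14, 14^2 ≡ 89, 14^4 ≡ 3, 14^8 ≡ 9, 14^16 ≡ 81, 14^32 ≡ 34, 14^64 ≡ 86 (mod 107).
Test 14^d mod 107 for each divisor d in increasing order:
14^1 ≡ 14
14^2 ≡ 89
14^53 = 14^32·14^16·14^4·14^1 ≡ 1  ← first divisor giving 1
The order is 53.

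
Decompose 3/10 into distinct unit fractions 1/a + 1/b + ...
1/4 + 1/20

Greedy algorithm:
3/10: ceiling(10/3) = 4, use 1/4
1/20: ceiling(20/1) = 20, use 1/20
Result: 3/10 = 1/4 + 1/20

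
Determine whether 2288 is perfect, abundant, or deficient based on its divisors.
abundant

Proper divisors of 2288: sum = 1 + 2 + 4 + 8 + 11 + 13 + 16 + 22 + ... + 208 + 286 + 572 + 1144 (19 divisors) = 2920
Since 2920 > 2288, 2288 is abundant.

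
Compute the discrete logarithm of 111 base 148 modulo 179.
63

Baby-step giant-step with step n = ⌈√179⌉ = 14.
Baby steps 148^j mod 179 (j:value) for j=0..13: 0:1, 1:148, 2:66, 3:102, 4:60, 5:109, 6:22, 7:34, 8:20, 9:96, 10:67, 11:71, 12:126, 13:32.
Giant-step multiplier: 148^(-14) ≡ 148^(178-14) = 148^164 ≡ 155 (mod 179).
Giant steps γ_i = 111·155^i mod 179: γ_0=111, γ_1=21, γ_2=33, γ_3=103, γ_4=34 (in table at j=7).
x = i·n + j = 4·14 + 7 = 63.
Check: 148^63 ≡ 111 (mod 179).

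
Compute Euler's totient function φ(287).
240

287 = 7 × 41
φ(n) = n × ∏(1 - 1/p) for each prime p dividing n
φ(287) = 287 × (1 - 1/7) × (1 - 1/41) = 240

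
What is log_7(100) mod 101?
50

Baby-step giant-step with step n = ⌈√101⌉ = 11.
Baby steps 7^j mod 101 (j:value) for j=0..10: 0:1, 1:7, 2:49, 3:40, 4:78, 5:41, 6:85, 7:90, 8:24, 9:67, 10:65.
Giant-step multiplier: 7^(-11) ≡ 7^(100-11) = 7^89 ≡ 2 (mod 101).
Giant steps γ_i = 100·2^i mod 101: γ_0=100, γ_1=99, γ_2=97, γ_3=93, γ_4=85 (in table at j=6).
x = i·n + j = 4·11 + 6 = 50.
Check: 7^50 ≡ 100 (mod 101).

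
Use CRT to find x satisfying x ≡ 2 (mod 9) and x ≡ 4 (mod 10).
74

Using Chinese Remainder Theorem:
M = 9 × 10 = 90
M1 = 10, M2 = 9
y1 = 10^(-1) mod 9 = 1
y2 = 9^(-1) mod 10 = 9
x = (2×10×1 + 4×9×9) mod 90 = 74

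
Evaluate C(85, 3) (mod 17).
0

Using Lucas' theorem:
Write n=85 and k=3 in base 17:
n in base 17: [5, 0]
k in base 17: [0, 3]
C(85,3) mod 17 = ∏ C(n_i, k_i) mod 17
Digit binomials (mod 17): C(5,0) = 1; C(0,3) = 0 (k_i > n_i)
Product: 1 × 0 = 0 ≡ 0 (mod 17)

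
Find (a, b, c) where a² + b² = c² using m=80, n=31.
(5439, 4960, 7361)

Euclid's formula: a = m² - n², b = 2mn, c = m² + n²
m = 80, n = 31
a = 80² - 31² = 6400 - 961 = 5439
b = 2 × 80 × 31 = 4960
c = 80² + 31² = 6400 + 961 = 7361
Verification: 5439² + 4960² = 29582721 + 24601600 = 54184321 = 7361² ✓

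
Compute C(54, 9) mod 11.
10

Using Lucas' theorem:
Write n=54 and k=9 in base 11:
n in base 11: [4, 10]
k in base 11: [0, 9]
C(54,9) mod 11 = ∏ C(n_i, k_i) mod 11
Digit binomials (mod 11): C(4,0) = 1; C(10,9) = 10
Product: 1 × 10 = 10 ≡ 10 (mod 11)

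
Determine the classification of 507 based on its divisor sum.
deficient

Proper divisors of 507: sum = 1 + 3 + 13 + 39 + 169 = 225
Since 225 < 507, 507 is deficient.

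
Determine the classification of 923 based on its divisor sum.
deficient

Proper divisors of 923: sum = 1 + 13 + 71 = 85
Since 85 < 923, 923 is deficient.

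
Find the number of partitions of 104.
304801365

p(n) counts ways to write n as a sum of positive integers (order ignored).
Euler's pentagonal recurrence: p(k) = p(k-1) + p(k-2) - p(k-5) - p(k-7) + p(k-12) + p(k-15) - ... (offsets j(3j∓1)/2, signs ++--, p(0)=1, p(<0)=0).
DP table for k = 0..103: p(0)=1, p(1)=1, p(2)=2, p(3)=3, p(4)=5, p(5)=7, p(6)=11, p(7)=15, p(8)=22, p(9)=30, p(10)=42, p(11)=56, p(12)=77, p(13)=101, p(14)=135, p(15)=176, p(16)=231, p(17)=297, p(18)=385, p(19)=490, p(20)=627, p(21)=792, p(22)=1002, p(23)=1255, p(24)=1575, p(25)=1958, p(26)=2436, p(27)=3010, p(28)=3718, p(29)=4565, p(30)=5604, p(31)=6842, p(32)=8349, p(33)=10143, p(34)=12310, p(35)=14883, p(36)=17977, p(37)=21637, p(38)=26015, p(39)=31185, p(40)=37338, p(41)=44583, p(42)=53174, p(43)=63261, p(44)=75175, p(45)=89134, p(46)=105558, p(47)=124754, p(48)=147273, p(49)=173525, p(50)=204226, p(51)=239943, p(52)=281589, p(53)=329931, p(54)=386155, p(55)=451276, p(56)=526823, p(57)=614154, p(58)=715220, p(59)=831820, p(60)=966467, p(61)=1121505, p(62)=1300156, p(63)=1505499, p(64)=1741630, p(65)=2012558, p(66)=2323520, p(67)=2679689, p(68)=3087735, p(69)=3554345, p(70)=4087968, p(71)=4697205, p(72)=5392783, p(73)=6185689, p(74)=7089500, p(75)=8118264, p(76)=9289091, p(77)=10619863, p(78)=12132164, p(79)=13848650, p(80)=15796476, p(81)=18004327, p(82)=20506255, p(83)=23338469, p(84)=26543660, p(85)=30167357, p(86)=34262962, p(87)=38887673, p(88)=44108109, p(89)=49995925, p(90)=56634173, p(91)=64112359, p(92)=72533807, p(93)=82010177, p(94)=92669720, p(95)=104651419, p(96)=118114304, p(97)=133230930, p(98)=150198136, p(99)=169229875, p(100)=190569292, p(101)=214481126, p(102)=241265379, p(103)=271248950.
Final step: p(104) = p(103) + p(102) - p(99) - p(97) + p(92) + p(89) - p(82) - p(78) + p(69) + p(64) - p(53) - p(47) + p(34) + p(27) - p(12) - p(4)
= 271248950 + 241265379 - 169229875 - 133230930 + 72533807 + 49995925 - 20506255 - 12132164 + 3554345 + 1741630 - 329931 - 124754 + 12310 + 3010 - 77 - 5
= 304801365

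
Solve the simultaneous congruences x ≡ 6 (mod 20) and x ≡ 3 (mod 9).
66

Using Chinese Remainder Theorem:
M = 20 × 9 = 180
M1 = 9, M2 = 20
y1 = 9^(-1) mod 20 = 9
y2 = 20^(-1) mod 9 = 5
x = (6×9×9 + 3×20×5) mod 180 = 66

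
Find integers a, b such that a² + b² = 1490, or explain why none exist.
11² + 37² (a=11, b=37)

Factorization: 1490 = 2 × 5 × 149
By Fermat: n is sum of two squares iff every prime p ≡ 3 (mod 4) appears to even power.
All primes ≡ 3 (mod 4) appear to even power.
Search a = 0, 1, 2, … for 1490 - a² a perfect square: first hit at a = 11: 1490 - 121 = 1369 = 37².
1490 = 11² + 37² = 121 + 1369 ✓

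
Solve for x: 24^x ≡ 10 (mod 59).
45

Baby-step giant-step with step n = ⌈√59⌉ = 8.
Baby steps 24^j mod 59 (j:value) for j=0..7: 0:1, 1:24, 2:45, 3:18, 4:19, 5:43, 6:29, 7:47.
Giant-step multiplier: 24^(-8) ≡ 24^(58-8) = 24^50 ≡ 17 (mod 59).
Giant steps γ_i = 10·17^i mod 59: γ_0=10, γ_1=52, γ_2=58, γ_3=42, γ_4=6, γ_5=43 (in table at j=5).
x = i·n + j = 5·8 + 5 = 45.
Check: 24^45 ≡ 10 (mod 59).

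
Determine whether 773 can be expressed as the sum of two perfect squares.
17² + 22² (a=17, b=22)

Factorization: 773 = 773
By Fermat: n is sum of two squares iff every prime p ≡ 3 (mod 4) appears to even power.
All primes ≡ 3 (mod 4) appear to even power.
Search a = 0, 1, 2, … for 773 - a² a perfect square: first hit at a = 17: 773 - 289 = 484 = 22².
773 = 17² + 22² = 289 + 484 ✓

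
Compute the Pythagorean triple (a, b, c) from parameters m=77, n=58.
(2565, 8932, 9293)

Euclid's formula: a = m² - n², b = 2mn, c = m² + n²
m = 77, n = 58
a = 77² - 58² = 5929 - 3364 = 2565
b = 2 × 77 × 58 = 8932
c = 77² + 58² = 5929 + 3364 = 9293
Verification: 2565² + 8932² = 6579225 + 79780624 = 86359849 = 9293² ✓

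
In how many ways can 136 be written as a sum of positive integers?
10015581680

p(n) counts ways to write n as a sum of positive integers (order ignored).
Euler's pentagonal recurrence: p(k) = p(k-1) + p(k-2) - p(k-5) - p(k-7) + p(k-12) + p(k-15) - ... (offsets j(3j∓1)/2, signs ++--, p(0)=1, p(<0)=0).
DP table for k = 0..135: p(0)=1, p(1)=1, p(2)=2, p(3)=3, p(4)=5, p(5)=7, p(6)=11, p(7)=15, p(8)=22, p(9)=30, p(10)=42, p(11)=56, p(12)=77, p(13)=101, p(14)=135, p(15)=176, p(16)=231, p(17)=297, p(18)=385, p(19)=490, p(20)=627, p(21)=792, p(22)=1002, p(23)=1255, p(24)=1575, p(25)=1958, p(26)=2436, p(27)=3010, p(28)=3718, p(29)=4565, p(30)=5604, p(31)=6842, p(32)=8349, p(33)=10143, p(34)=12310, p(35)=14883, p(36)=17977, p(37)=21637, p(38)=26015, p(39)=31185, p(40)=37338, p(41)=44583, p(42)=53174, p(43)=63261, p(44)=75175, p(45)=89134, p(46)=105558, p(47)=124754, p(48)=147273, p(49)=173525, p(50)=204226, p(51)=239943, p(52)=281589, p(53)=329931, p(54)=386155, p(55)=451276, p(56)=526823, p(57)=614154, p(58)=715220, p(59)=831820, p(60)=966467, p(61)=1121505, p(62)=1300156, p(63)=1505499, p(64)=1741630, p(65)=2012558, p(66)=2323520, p(67)=2679689, p(68)=3087735, p(69)=3554345, p(70)=4087968, p(71)=4697205, p(72)=5392783, p(73)=6185689, p(74)=7089500, p(75)=8118264, p(76)=9289091, p(77)=10619863, p(78)=12132164, p(79)=13848650, p(80)=15796476, p(81)=18004327, p(82)=20506255, p(83)=23338469, p(84)=26543660, p(85)=30167357, p(86)=34262962, p(87)=38887673, p(88)=44108109, p(89)=49995925, p(90)=56634173, p(91)=64112359, p(92)=72533807, p(93)=82010177, p(94)=92669720, p(95)=104651419, p(96)=118114304, p(97)=133230930, p(98)=150198136, p(99)=169229875, p(100)=190569292, p(101)=214481126, p(102)=241265379, p(103)=271248950, p(104)=304801365, p(105)=342325709, p(106)=384276336, p(107)=431149389, p(108)=483502844, p(109)=541946240, p(110)=607163746, p(111)=679903203, p(112)=761002156, p(113)=851376628, p(114)=952050665, p(115)=1064144451, p(116)=1188908248, p(117)=1327710076, p(118)=1482074143, p(119)=1653668665, p(120)=1844349560, p(121)=2056148051, p(122)=2291320912, p(123)=2552338241, p(124)=2841940500, p(125)=3163127352, p(126)=3519222692, p(127)=3913864295, p(128)=4351078600, p(129)=4835271870, p(130)=5371315400, p(131)=5964539504, p(132)=6620830889, p(133)=7346629512, p(134)=8149040695, p(135)=9035836076.
Final step: p(136) = p(135) + p(134) - p(131) - p(129) + p(124) + p(121) - p(114) - p(110) + p(101) + p(96) - p(85) - p(79) + p(66) + p(59) - p(44) - p(36) + p(19) + p(10)
= 9035836076 + 8149040695 - 5964539504 - 4835271870 + 2841940500 + 2056148051 - 952050665 - 607163746 + 214481126 + 118114304 - 30167357 - 13848650 + 2323520 + 831820 - 75175 - 17977 + 490 + 42
= 10015581680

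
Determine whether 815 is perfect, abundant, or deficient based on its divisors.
deficient

Proper divisors of 815: sum = 1 + 5 + 163 = 169
Since 169 < 815, 815 is deficient.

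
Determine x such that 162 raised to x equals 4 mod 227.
22

Baby-step giant-step with step n = ⌈√227⌉ = 16.
Baby steps 162^j mod 227 (j:value) for j=0..15: 0:1, 1:162, 2:139, 3:45, 4:26, 5:126, 6:209, 7:35, 8:222, 9:98, 10:213, 11:2, 12:97, 13:51, 14:90, 15:52.
Giant-step multiplier: 162^(-16) ≡ 162^(226-16) = 162^210 ≡ 109 (mod 227).
Giant steps γ_i = 4·109^i mod 227: γ_0=4, γ_1=209 (in table at j=6).
x = i·n + j = 1·16 + 6 = 22.
Check: 162^22 ≡ 4 (mod 227).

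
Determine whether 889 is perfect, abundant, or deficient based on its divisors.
deficient

Proper divisors of 889: sum = 1 + 7 + 127 = 135
Since 135 < 889, 889 is deficient.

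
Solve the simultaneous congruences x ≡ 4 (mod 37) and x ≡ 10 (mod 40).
1410

Using Chinese Remainder Theorem:
M = 37 × 40 = 1480
M1 = 40, M2 = 37
y1 = 40^(-1) mod 37 = 25
y2 = 37^(-1) mod 40 = 13
x = (4×40×25 + 10×37×13) mod 1480 = 1410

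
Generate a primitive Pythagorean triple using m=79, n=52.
(3537, 8216, 8945)

Euclid's formula: a = m² - n², b = 2mn, c = m² + n²
m = 79, n = 52
a = 79² - 52² = 6241 - 2704 = 3537
b = 2 × 79 × 52 = 8216
c = 79² + 52² = 6241 + 2704 = 8945
Verification: 3537² + 8216² = 12510369 + 67502656 = 80013025 = 8945² ✓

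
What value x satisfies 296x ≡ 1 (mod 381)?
251

gcd(296, 381) = 1, so the inverse exists.
Extended Euclidean algorithm on (381, 296):
381 = 1 × 296 + 85  ⟹  85 = (1)·381 + (-1)·296
296 = 3 × 85 + 41  ⟹  41 = (-3)·381 + (4)·296
85 = 2 × 41 + 3  ⟹  3 = (7)·381 + (-9)·296
41 = 13 × 3 + 2  ⟹  2 = (-94)·381 + (121)·296
3 = 1 × 2 + 1  ⟹  1 = (101)·381 + (-130)·296
So (-130)·296 ≡ 1 (mod 381), i.e. 296^(-1) ≡ -130 ≡ 251 (mod 381).
Check: 296 × 251 = 74296 ≡ 1 (mod 381)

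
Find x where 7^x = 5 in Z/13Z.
3

Baby-step giant-step with step n = ⌈√13⌉ = 4.
Baby steps 7^j mod 13 (j:value) for j=0..3: 0:1, 1:7, 2:10, 3:5.
h = 5 is already in the table at j=3, so x = 3.
Check: 7^3 ≡ 5 (mod 13).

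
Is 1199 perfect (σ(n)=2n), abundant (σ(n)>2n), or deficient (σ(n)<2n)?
deficient

Proper divisors of 1199: sum = 1 + 11 + 109 = 121
Since 121 < 1199, 1199 is deficient.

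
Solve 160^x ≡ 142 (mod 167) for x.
121

Baby-step giant-step with step n = ⌈√167⌉ = 13.
Baby steps 160^j mod 167 (j:value) for j=0..12: 0:1, 1:160, 2:49, 3:158, 4:63, 5:60, 6:81, 7:101, 8:128, 9:106, 10:93, 11:17, 12:48.
Giant-step multiplier: 160^(-13) ≡ 160^(166-13) = 160^153 ≡ 83 (mod 167).
Giant steps γ_i = 142·83^i mod 167: γ_0=142, γ_1=96, γ_2=119, γ_3=24, γ_4=155, γ_5=6, γ_6=164, γ_7=85, γ_8=41, γ_9=63 (in table at j=4).
x = i·n + j = 9·13 + 4 = 121.
Check: 160^121 ≡ 142 (mod 167).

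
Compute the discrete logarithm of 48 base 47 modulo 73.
50

Baby-step giant-step with step n = ⌈√73⌉ = 9.
Baby steps 47^j mod 73 (j:value) for j=0..8: 0:1, 1:47, 2:19, 3:17, 4:69, 5:31, 6:70, 7:5, 8:16.
Giant-step multiplier: 47^(-9) ≡ 47^(72-9) = 47^63 ≡ 10 (mod 73).
Giant steps γ_i = 48·10^i mod 73: γ_0=48, γ_1=42, γ_2=55, γ_3=39, γ_4=25, γ_5=31 (in table at j=5).
x = i·n + j = 5·9 + 5 = 50.
Check: 47^50 ≡ 48 (mod 73).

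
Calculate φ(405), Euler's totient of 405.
216

405 = 3^4 × 5
φ(n) = n × ∏(1 - 1/p) for each prime p dividing n
φ(405) = 405 × (1 - 1/3) × (1 - 1/5) = 216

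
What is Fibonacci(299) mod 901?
242

Matrix identity: Q^n = [[F_(n+1), F_n], [F_n, F_(n-1)]] with Q = [[1,1],[1,0]].
n = 299 = 100101011₂. Square-and-multiply, entries mod 901:
Q^1 = [[1,1],[1,0]]
Q^2 = (Q^1)² = [[2,1],[1,1]]
Q^4 = (Q^2)² = [[5,3],[3,2]]
Q^9 = (Q^4)²·Q = [[55,34],[34,21]]
Q^18 = (Q^9)² = [[577,782],[782,696]]
Q^37 = (Q^18)²·Q = [[86,205],[205,782]]
Q^74 = (Q^37)² = [[767,443],[443,324]]
Q^149 = (Q^74)²·Q = [[144,668],[668,377]]
Q^299 = (Q^149)²·Q = [[484,242],[242,242]]
F_299 mod 901 = Q^299[0][1] = 242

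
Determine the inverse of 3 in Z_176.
59

gcd(3, 176) = 1, so the inverse exists.
Extended Euclidean algorithm on (176, 3):
176 = 58 × 3 + 2  ⟹  2 = (1)·176 + (-58)·3
3 = 1 × 2 + 1  ⟹  1 = (-1)·176 + (59)·3
So (59)·3 ≡ 1 (mod 176), i.e. 3^(-1) ≡ 59 (mod 176).
Check: 3 × 59 = 177 ≡ 1 (mod 176)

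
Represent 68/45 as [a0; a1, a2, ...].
[1; 1, 1, 22]

Euclidean algorithm steps:
68 = 1 × 45 + 23
45 = 1 × 23 + 22
23 = 1 × 22 + 1
22 = 22 × 1 + 0
Continued fraction: [1; 1, 1, 22]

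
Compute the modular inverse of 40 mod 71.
16

gcd(40, 71) = 1, so the inverse exists.
Extended Euclidean algorithm on (71, 40):
71 = 1 × 40 + 31  ⟹  31 = (1)·71 + (-1)·40
40 = 1 × 31 + 9  ⟹  9 = (-1)·71 + (2)·40
31 = 3 × 9 + 4  ⟹  4 = (4)·71 + (-7)·40
9 = 2 × 4 + 1  ⟹  1 = (-9)·71 + (16)·40
So (16)·40 ≡ 1 (mod 71), i.e. 40^(-1) ≡ 16 (mod 71).
Check: 40 × 16 = 640 ≡ 1 (mod 71)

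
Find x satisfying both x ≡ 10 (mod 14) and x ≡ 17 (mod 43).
318

Using Chinese Remainder Theorem:
M = 14 × 43 = 602
M1 = 43, M2 = 14
y1 = 43^(-1) mod 14 = 1
y2 = 14^(-1) mod 43 = 40
x = (10×43×1 + 17×14×40) mod 602 = 318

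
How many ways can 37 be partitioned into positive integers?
21637

p(n) counts ways to write n as a sum of positive integers (order ignored).
Euler's pentagonal recurrence: p(k) = p(k-1) + p(k-2) - p(k-5) - p(k-7) + p(k-12) + p(k-15) - ... (offsets j(3j∓1)/2, signs ++--, p(0)=1, p(<0)=0).
DP table for k = 0..36: p(0)=1, p(1)=1, p(2)=2, p(3)=3, p(4)=5, p(5)=7, p(6)=11, p(7)=15, p(8)=22, p(9)=30, p(10)=42, p(11)=56, p(12)=77, p(13)=101, p(14)=135, p(15)=176, p(16)=231, p(17)=297, p(18)=385, p(19)=490, p(20)=627, p(21)=792, p(22)=1002, p(23)=1255, p(24)=1575, p(25)=1958, p(26)=2436, p(27)=3010, p(28)=3718, p(29)=4565, p(30)=5604, p(31)=6842, p(32)=8349, p(33)=10143, p(34)=12310, p(35)=14883, p(36)=17977.
Final step: p(37) = p(36) + p(35) - p(32) - p(30) + p(25) + p(22) - p(15) - p(11) + p(2)
= 17977 + 14883 - 8349 - 5604 + 1958 + 1002 - 176 - 56 + 2
= 21637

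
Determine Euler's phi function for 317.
316

317 = 317
φ(n) = n × ∏(1 - 1/p) for each prime p dividing n
φ(317) = 317 × (1 - 1/317) = 316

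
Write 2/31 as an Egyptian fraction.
1/16 + 1/496

Greedy algorithm:
2/31: ceiling(31/2) = 16, use 1/16
1/496: ceiling(496/1) = 496, use 1/496
Result: 2/31 = 1/16 + 1/496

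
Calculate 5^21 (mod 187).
82

Repeated squaring. Binary of 21 = 10101.
5^1 ≡ 5 (mod 187); 5^2 ≡ 25 (mod 187); 5^4 ≡ 64 (mod 187); 5^8 ≡ 169 (mod 187); 5^16 ≡ 137 (mod 187)
5^21 = 5^1 × 5^4 × 5^16 ≡ 82 (mod 187)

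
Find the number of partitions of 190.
1667727404093

p(n) counts ways to write n as a sum of positive integers (order ignored).
Euler's pentagonal recurrence: p(k) = p(k-1) + p(k-2) - p(k-5) - p(k-7) + p(k-12) + p(k-15) - ... (offsets j(3j∓1)/2, signs ++--, p(0)=1, p(<0)=0).
DP table for k = 0..189: p(0)=1, p(1)=1, p(2)=2, p(3)=3, p(4)=5, p(5)=7, p(6)=11, p(7)=15, p(8)=22, p(9)=30, p(10)=42, p(11)=56, p(12)=77, p(13)=101, p(14)=135, p(15)=176, p(16)=231, p(17)=297, p(18)=385, p(19)=490, p(20)=627, p(21)=792, p(22)=1002, p(23)=1255, p(24)=1575, p(25)=1958, p(26)=2436, p(27)=3010, p(28)=3718, p(29)=4565, p(30)=5604, p(31)=6842, p(32)=8349, p(33)=10143, p(34)=12310, p(35)=14883, p(36)=17977, p(37)=21637, p(38)=26015, p(39)=31185, p(40)=37338, p(41)=44583, p(42)=53174, p(43)=63261, p(44)=75175, p(45)=89134, p(46)=105558, p(47)=124754, p(48)=147273, p(49)=173525, p(50)=204226, p(51)=239943, p(52)=281589, p(53)=329931, p(54)=386155, p(55)=451276, p(56)=526823, p(57)=614154, p(58)=715220, p(59)=831820, p(60)=966467, p(61)=1121505, p(62)=1300156, p(63)=1505499, p(64)=1741630, p(65)=2012558, p(66)=2323520, p(67)=2679689, p(68)=3087735, p(69)=3554345, p(70)=4087968, p(71)=4697205, p(72)=5392783, p(73)=6185689, p(74)=7089500, p(75)=8118264, p(76)=9289091, p(77)=10619863, p(78)=12132164, p(79)=13848650, p(80)=15796476, p(81)=18004327, p(82)=20506255, p(83)=23338469, p(84)=26543660, p(85)=30167357, p(86)=34262962, p(87)=38887673, p(88)=44108109, p(89)=49995925, p(90)=56634173, p(91)=64112359, p(92)=72533807, p(93)=82010177, p(94)=92669720, p(95)=104651419, p(96)=118114304, p(97)=133230930, p(98)=150198136, p(99)=169229875, p(100)=190569292, p(101)=214481126, p(102)=241265379, p(103)=271248950, p(104)=304801365, p(105)=342325709, p(106)=384276336, p(107)=431149389, p(108)=483502844, p(109)=541946240, p(110)=607163746, p(111)=679903203, p(112)=761002156, p(113)=851376628, p(114)=952050665, p(115)=1064144451, p(116)=1188908248, p(117)=1327710076, p(118)=1482074143, p(119)=1653668665, p(120)=1844349560, p(121)=2056148051, p(122)=2291320912, p(123)=2552338241, p(124)=2841940500, p(125)=3163127352, p(126)=3519222692, p(127)=3913864295, p(128)=4351078600, p(129)=4835271870, p(130)=5371315400, p(131)=5964539504, p(132)=6620830889, p(133)=7346629512, p(134)=8149040695, p(135)=9035836076, p(136)=10015581680, p(137)=11097645016, p(138)=12292341831, p(139)=13610949895, p(140)=15065878135, p(141)=16670689208, p(142)=18440293320, p(143)=20390982757, p(144)=22540654445, p(145)=24908858009, p(146)=27517052599, p(147)=30388671978, p(148)=33549419497, p(149)=37027355200, p(150)=40853235313, p(151)=45060624582, p(152)=49686288421, p(153)=54770336324, p(154)=60356673280, p(155)=66493182097, p(156)=73232243759, p(157)=80630964769, p(158)=88751778802, p(159)=97662728555, p(160)=107438159466, p(161)=118159068427, p(162)=129913904637, p(163)=142798995930, p(164)=156919475295, p(165)=172389800255, p(166)=189334822579, p(167)=207890420102, p(168)=228204732751, p(169)=250438925115, p(170)=274768617130, p(171)=301384802048, p(172)=330495499613, p(173)=362326859895, p(174)=397125074750, p(175)=435157697830, p(176)=476715857290, p(177)=522115831195, p(178)=571701605655, p(179)=625846753120, p(180)=684957390936, p(181)=749474411781, p(182)=819876908323, p(183)=896684817527, p(184)=980462880430, p(185)=1071823774337, p(186)=1171432692373, p(187)=1280011042268, p(188)=1398341745571, p(189)=1527273599625.
Final step: p(190) = p(189) + p(188) - p(185) - p(183) + p(178) + p(175) - p(168) - p(164) + p(155) + p(150) - p(139) - p(133) + p(120) + p(113) - p(98) - p(90) + p(73) + p(64) - p(45) - p(35) + p(14) + p(3)
= 1527273599625 + 1398341745571 - 1071823774337 - 896684817527 + 571701605655 + 435157697830 - 228204732751 - 156919475295 + 66493182097 + 40853235313 - 13610949895 - 7346629512 + 1844349560 + 851376628 - 150198136 - 56634173 + 6185689 + 1741630 - 89134 - 14883 + 135 + 3
= 1667727404093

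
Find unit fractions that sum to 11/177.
1/17 + 1/301 + 1/905709

Greedy algorithm:
11/177: ceiling(177/11) = 17, use 1/17
10/3009: ceiling(3009/10) = 301, use 1/301
1/905709: ceiling(905709/1) = 905709, use 1/905709
Result: 11/177 = 1/17 + 1/301 + 1/905709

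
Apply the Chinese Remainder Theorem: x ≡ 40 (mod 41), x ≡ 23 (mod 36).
491

Using Chinese Remainder Theorem:
M = 41 × 36 = 1476
M1 = 36, M2 = 41
y1 = 36^(-1) mod 41 = 8
y2 = 41^(-1) mod 36 = 29
x = (40×36×8 + 23×41×29) mod 1476 = 491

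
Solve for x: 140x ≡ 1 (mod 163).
85

gcd(140, 163) = 1, so the inverse exists.
Extended Euclidean algorithm on (163, 140):
163 = 1 × 140 + 23  ⟹  23 = (1)·163 + (-1)·140
140 = 6 × 23 + 2  ⟹  2 = (-6)·163 + (7)·140
23 = 11 × 2 + 1  ⟹  1 = (67)·163 + (-78)·140
So (-78)·140 ≡ 1 (mod 163), i.e. 140^(-1) ≡ -78 ≡ 85 (mod 163).
Check: 140 × 85 = 11900 ≡ 1 (mod 163)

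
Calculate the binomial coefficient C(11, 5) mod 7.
0

Using Lucas' theorem:
Write n=11 and k=5 in base 7:
n in base 7: [1, 4]
k in base 7: [0, 5]
C(11,5) mod 7 = ∏ C(n_i, k_i) mod 7
Digit binomials (mod 7): C(1,0) = 1; C(4,5) = 0 (k_i > n_i)
Product: 1 × 0 = 0 ≡ 0 (mod 7)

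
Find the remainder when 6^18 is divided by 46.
26

Repeated squaring. Binary of 18 = 10010.
6^1 ≡ 6 (mod 46); 6^2 ≡ 36 (mod 46); 6^4 ≡ 8 (mod 46); 6^8 ≡ 18 (mod 46); 6^16 ≡ 2 (mod 46)
6^18 = 6^2 × 6^16 ≡ 26 (mod 46)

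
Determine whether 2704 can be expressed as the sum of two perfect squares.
0² + 52² (a=0, b=52)

Factorization: 2704 = 2^4 × 13^2
By Fermat: n is sum of two squares iff every prime p ≡ 3 (mod 4) appears to even power.
All primes ≡ 3 (mod 4) appear to even power.
Search a = 0, 1, 2, … for 2704 - a² a perfect square: first hit at a = 0: 2704 - 0 = 2704 = 52².
2704 = 0² + 52² = 0 + 2704 ✓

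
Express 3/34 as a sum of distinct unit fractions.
1/12 + 1/204

Greedy algorithm:
3/34: ceiling(34/3) = 12, use 1/12
1/204: ceiling(204/1) = 204, use 1/204
Result: 3/34 = 1/12 + 1/204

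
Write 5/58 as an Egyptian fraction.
1/12 + 1/348

Greedy algorithm:
5/58: ceiling(58/5) = 12, use 1/12
1/348: ceiling(348/1) = 348, use 1/348
Result: 5/58 = 1/12 + 1/348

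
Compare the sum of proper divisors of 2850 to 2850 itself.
abundant

Proper divisors of 2850: sum = 1 + 2 + 3 + 5 + 6 + 10 + 15 + 19 + ... + 475 + 570 + 950 + 1425 (23 divisors) = 4590
Since 4590 > 2850, 2850 is abundant.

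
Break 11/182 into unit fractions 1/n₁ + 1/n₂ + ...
1/17 + 1/619 + 1/1915186

Greedy algorithm:
11/182: ceiling(182/11) = 17, use 1/17
5/3094: ceiling(3094/5) = 619, use 1/619
1/1915186: ceiling(1915186/1) = 1915186, use 1/1915186
Result: 11/182 = 1/17 + 1/619 + 1/1915186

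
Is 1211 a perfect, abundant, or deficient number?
deficient

Proper divisors of 1211: sum = 1 + 7 + 173 = 181
Since 181 < 1211, 1211 is deficient.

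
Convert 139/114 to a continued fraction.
[1; 4, 1, 1, 3, 1, 2]

Euclidean algorithm steps:
139 = 1 × 114 + 25
114 = 4 × 25 + 14
25 = 1 × 14 + 11
14 = 1 × 11 + 3
11 = 3 × 3 + 2
3 = 1 × 2 + 1
2 = 2 × 1 + 0
Continued fraction: [1; 4, 1, 1, 3, 1, 2]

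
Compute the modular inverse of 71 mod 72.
71

gcd(71, 72) = 1, so the inverse exists.
Extended Euclidean algorithm on (72, 71):
72 = 1 × 71 + 1  ⟹  1 = (1)·72 + (-1)·71
So (-1)·71 ≡ 1 (mod 72), i.e. 71^(-1) ≡ -1 ≡ 71 (mod 72).
Check: 71 × 71 = 5041 ≡ 1 (mod 72)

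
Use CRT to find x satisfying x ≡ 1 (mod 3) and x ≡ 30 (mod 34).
64

Using Chinese Remainder Theorem:
M = 3 × 34 = 102
M1 = 34, M2 = 3
y1 = 34^(-1) mod 3 = 1
y2 = 3^(-1) mod 34 = 23
x = (1×34×1 + 30×3×23) mod 102 = 64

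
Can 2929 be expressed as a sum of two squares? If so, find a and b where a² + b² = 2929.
15² + 52² (a=15, b=52)

Factorization: 2929 = 29 × 101
By Fermat: n is sum of two squares iff every prime p ≡ 3 (mod 4) appears to even power.
All primes ≡ 3 (mod 4) appear to even power.
Search a = 0, 1, 2, … for 2929 - a² a perfect square: first hit at a = 15: 2929 - 225 = 2704 = 52².
2929 = 15² + 52² = 225 + 2704 ✓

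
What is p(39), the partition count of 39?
31185

p(n) counts ways to write n as a sum of positive integers (order ignored).
Euler's pentagonal recurrence: p(k) = p(k-1) + p(k-2) - p(k-5) - p(k-7) + p(k-12) + p(k-15) - ... (offsets j(3j∓1)/2, signs ++--, p(0)=1, p(<0)=0).
DP table for k = 0..38: p(0)=1, p(1)=1, p(2)=2, p(3)=3, p(4)=5, p(5)=7, p(6)=11, p(7)=15, p(8)=22, p(9)=30, p(10)=42, p(11)=56, p(12)=77, p(13)=101, p(14)=135, p(15)=176, p(16)=231, p(17)=297, p(18)=385, p(19)=490, p(20)=627, p(21)=792, p(22)=1002, p(23)=1255, p(24)=1575, p(25)=1958, p(26)=2436, p(27)=3010, p(28)=3718, p(29)=4565, p(30)=5604, p(31)=6842, p(32)=8349, p(33)=10143, p(34)=12310, p(35)=14883, p(36)=17977, p(37)=21637, p(38)=26015.
Final step: p(39) = p(38) + p(37) - p(34) - p(32) + p(27) + p(24) - p(17) - p(13) + p(4)
= 26015 + 21637 - 12310 - 8349 + 3010 + 1575 - 297 - 101 + 5
= 31185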